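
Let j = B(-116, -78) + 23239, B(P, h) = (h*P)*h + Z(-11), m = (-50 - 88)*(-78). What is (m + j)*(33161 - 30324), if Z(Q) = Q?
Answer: -1905760424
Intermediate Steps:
m = 10764 (m = -138*(-78) = 10764)
B(P, h) = -11 + P*h² (B(P, h) = (h*P)*h - 11 = (P*h)*h - 11 = P*h² - 11 = -11 + P*h²)
j = -682516 (j = (-11 - 116*(-78)²) + 23239 = (-11 - 116*6084) + 23239 = (-11 - 705744) + 23239 = -705755 + 23239 = -682516)
(m + j)*(33161 - 30324) = (10764 - 682516)*(33161 - 30324) = -671752*2837 = -1905760424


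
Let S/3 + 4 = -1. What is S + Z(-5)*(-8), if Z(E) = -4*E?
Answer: -175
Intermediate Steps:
S = -15 (S = -12 + 3*(-1) = -12 - 3 = -15)
S + Z(-5)*(-8) = -15 - 4*(-5)*(-8) = -15 + 20*(-8) = -15 - 160 = -175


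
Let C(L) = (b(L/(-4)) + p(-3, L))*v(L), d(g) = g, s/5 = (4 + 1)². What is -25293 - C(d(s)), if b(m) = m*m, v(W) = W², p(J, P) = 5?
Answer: -245795313/16 ≈ -1.5362e+7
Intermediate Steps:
s = 125 (s = 5*(4 + 1)² = 5*5² = 5*25 = 125)
b(m) = m²
C(L) = L²*(5 + L²/16) (C(L) = ((L/(-4))² + 5)*L² = ((L*(-¼))² + 5)*L² = ((-L/4)² + 5)*L² = (L²/16 + 5)*L² = (5 + L²/16)*L² = L²*(5 + L²/16))
-25293 - C(d(s)) = -25293 - 125²*(80 + 125²)/16 = -25293 - 15625*(80 + 15625)/16 = -25293 - 15625*15705/16 = -25293 - 1*245390625/16 = -25293 - 245390625/16 = -245795313/16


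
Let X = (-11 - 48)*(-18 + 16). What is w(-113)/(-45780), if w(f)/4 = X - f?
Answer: -11/545 ≈ -0.020183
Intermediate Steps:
X = 118 (X = -59*(-2) = 118)
w(f) = 472 - 4*f (w(f) = 4*(118 - f) = 472 - 4*f)
w(-113)/(-45780) = (472 - 4*(-113))/(-45780) = (472 + 452)*(-1/45780) = 924*(-1/45780) = -11/545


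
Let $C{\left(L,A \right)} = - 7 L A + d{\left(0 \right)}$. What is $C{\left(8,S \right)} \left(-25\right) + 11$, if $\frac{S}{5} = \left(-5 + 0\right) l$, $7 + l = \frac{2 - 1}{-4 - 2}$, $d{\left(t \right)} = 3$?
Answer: $\frac{752308}{3} \approx 2.5077 \cdot 10^{5}$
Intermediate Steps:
$l = - \frac{43}{6}$ ($l = -7 + \frac{2 - 1}{-4 - 2} = -7 + 1 \frac{1}{-6} = -7 + 1 \left(- \frac{1}{6}\right) = -7 - \frac{1}{6} = - \frac{43}{6} \approx -7.1667$)
$S = \frac{1075}{6}$ ($S = 5 \left(-5 + 0\right) \left(- \frac{43}{6}\right) = 5 \left(\left(-5\right) \left(- \frac{43}{6}\right)\right) = 5 \cdot \frac{215}{6} = \frac{1075}{6} \approx 179.17$)
$C{\left(L,A \right)} = 3 - 7 A L$ ($C{\left(L,A \right)} = - 7 L A + 3 = - 7 A L + 3 = 3 - 7 A L$)
$C{\left(8,S \right)} \left(-25\right) + 11 = \left(3 - \frac{7525}{6} \cdot 8\right) \left(-25\right) + 11 = \left(3 - \frac{30100}{3}\right) \left(-25\right) + 11 = \left(- \frac{30091}{3}\right) \left(-25\right) + 11 = \frac{752275}{3} + 11 = \frac{752308}{3}$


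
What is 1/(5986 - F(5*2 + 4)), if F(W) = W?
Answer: 1/5972 ≈ 0.00016745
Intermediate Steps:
1/(5986 - F(5*2 + 4)) = 1/(5986 - (5*2 + 4)) = 1/(5986 - (10 + 4)) = 1/(5986 - 1*14) = 1/(5986 - 14) = 1/5972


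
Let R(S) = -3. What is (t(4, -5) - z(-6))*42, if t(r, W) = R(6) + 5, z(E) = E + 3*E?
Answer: 1092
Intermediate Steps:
z(E) = 4*E
t(r, W) = 2 (t(r, W) = -3 + 5 = 2)
(t(4, -5) - z(-6))*42 = (2 - 4*(-6))*42 = (2 - 1*(-24))*42 = (2 + 24)*42 = 26*42 = 1092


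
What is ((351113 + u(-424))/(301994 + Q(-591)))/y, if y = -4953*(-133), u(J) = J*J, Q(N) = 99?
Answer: 176963/66334487219 ≈ 2.6677e-6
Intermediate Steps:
u(J) = J²
y = 658749
((351113 + u(-424))/(301994 + Q(-591)))/y = ((351113 + (-424)²)/(301994 + 99))/658749 = ((351113 + 179776)/302093)*(1/658749) = (530889*(1/302093))*(1/658749) = (530889/302093)*(1/658749) = 176963/66334487219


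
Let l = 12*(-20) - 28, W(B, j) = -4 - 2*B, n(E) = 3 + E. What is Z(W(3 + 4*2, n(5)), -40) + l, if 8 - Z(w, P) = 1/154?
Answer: -40041/154 ≈ -260.01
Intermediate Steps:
Z(w, P) = 1231/154 (Z(w, P) = 8 - 1/154 = 1231/154)
l = -268 (l = -240 - 28 = -268)
Z(W(3 + 4*2, n(5)), -40) + l = 1231/154 - 268 = -40041/154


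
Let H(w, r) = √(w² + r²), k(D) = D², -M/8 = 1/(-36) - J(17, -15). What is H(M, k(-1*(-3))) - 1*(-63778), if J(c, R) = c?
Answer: 63778 + √1509637/9 ≈ 63915.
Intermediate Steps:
M = 1226/9 (M = -8*(1/(-36) - 1*17) = -8*(-1/36 - 17) = -8*(-613/36) = 1226/9 ≈ 136.22)
H(w, r) = √(r² + w²)
H(M, k(-1*(-3))) - 1*(-63778) = √(((-1*(-3))²)² + (1226/9)²) - 1*(-63778) = √((3²)² + 1503076/81) + 63778 = √(9² + 1503076/81) + 63778 = √(81 + 1503076/81) + 63778 = √(1509637/81) + 63778 = √1509637/9 + 63778 = 63778 + √1509637/9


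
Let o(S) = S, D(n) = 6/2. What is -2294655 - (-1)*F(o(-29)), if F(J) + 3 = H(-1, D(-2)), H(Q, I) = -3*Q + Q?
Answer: -2294656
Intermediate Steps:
D(n) = 3 (D(n) = 6*(½) = 3)
H(Q, I) = -2*Q
F(J) = -1 (F(J) = -3 - 2*(-1) = -3 + 2 = -1)
-2294655 - (-1)*F(o(-29)) = -2294655 - (-1)*(-1) = -2294655 - 1*1 = -2294655 - 1 = -2294656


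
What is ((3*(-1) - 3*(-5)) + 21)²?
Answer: 1089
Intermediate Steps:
((3*(-1) - 3*(-5)) + 21)² = ((-3 + 15) + 21)² = (12 + 21)² = 33² = 1089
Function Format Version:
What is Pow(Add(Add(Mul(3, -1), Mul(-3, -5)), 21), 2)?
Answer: 1089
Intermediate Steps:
Pow(Add(Add(Mul(3, -1), Mul(-3, -5)), 21), 2) = Pow(Add(Add(-3, 15), 21), 2) = Pow(Add(12, 21), 2) = Pow(33, 2) = 1089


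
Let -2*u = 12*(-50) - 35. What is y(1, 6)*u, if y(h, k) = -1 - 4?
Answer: -3175/2 ≈ -1587.5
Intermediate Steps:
y(h, k) = -5
u = 635/2 (u = -(12*(-50) - 35)/2 = -(-600 - 35)/2 = -1/2*(-635) = 635/2 ≈ 317.50)
y(1, 6)*u = -5*635/2 = -3175/2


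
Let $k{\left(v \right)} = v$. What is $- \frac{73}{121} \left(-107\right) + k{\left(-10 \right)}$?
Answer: $\frac{6601}{121} \approx 54.554$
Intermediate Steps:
$- \frac{73}{121} \left(-107\right) + k{\left(-10 \right)} = - \frac{73}{121} \left(-107\right) - 10 = \left(-73\right) \frac{1}{121} \left(-107\right) - 10 = \left(- \frac{73}{121}\right) \left(-107\right) - 10 = \frac{7811}{121} - 10 = \frac{6601}{121}$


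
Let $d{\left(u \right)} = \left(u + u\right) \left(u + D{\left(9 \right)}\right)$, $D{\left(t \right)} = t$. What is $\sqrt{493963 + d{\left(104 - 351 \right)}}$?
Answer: $\sqrt{611535} \approx 782.01$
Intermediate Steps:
$d{\left(u \right)} = 2 u \left(9 + u\right)$ ($d{\left(u \right)} = \left(u + u\right) \left(u + 9\right) = 2 u \left(9 + u\right)$)
$\sqrt{493963 + d{\left(104 - 351 \right)}} = \sqrt{493963 + 2 \left(104 - 351\right) \left(9 + \left(104 - 351\right)\right)} = \sqrt{493963 + 2 \left(-247\right) \left(9 - 247\right)} = \sqrt{493963 + 2 \left(-247\right) \left(-238\right)} = \sqrt{493963 + 117572} = \sqrt{611535}$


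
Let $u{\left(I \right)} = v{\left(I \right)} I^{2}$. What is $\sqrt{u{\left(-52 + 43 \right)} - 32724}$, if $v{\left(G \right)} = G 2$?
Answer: $9 i \sqrt{422} \approx 184.88 i$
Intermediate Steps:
$v{\left(G \right)} = 2 G$
$u{\left(I \right)} = 2 I^{3}$ ($u{\left(I \right)} = 2 I I^{2} = 2 I^{3}$)
$\sqrt{u{\left(-52 + 43 \right)} - 32724} = \sqrt{2 \left(-52 + 43\right)^{3} - 32724} = \sqrt{2 \left(-9\right)^{3} - 32724} = \sqrt{2 \left(-729\right) - 32724} = \sqrt{-1458 - 32724} = \sqrt{-34182} = 9 i \sqrt{422}$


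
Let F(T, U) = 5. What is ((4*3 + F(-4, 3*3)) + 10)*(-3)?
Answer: -81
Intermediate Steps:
((4*3 + F(-4, 3*3)) + 10)*(-3) = ((4*3 + 5) + 10)*(-3) = ((12 + 5) + 10)*(-3) = (17 + 10)*(-3) = 27*(-3) = -81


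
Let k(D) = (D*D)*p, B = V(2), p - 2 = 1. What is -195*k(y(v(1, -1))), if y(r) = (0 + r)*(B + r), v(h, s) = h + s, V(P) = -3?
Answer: 0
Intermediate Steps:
p = 3 (p = 2 + 1 = 3)
B = -3
y(r) = r*(-3 + r) (y(r) = (0 + r)*(-3 + r) = r*(-3 + r))
k(D) = 3*D² (k(D) = (D*D)*3 = D²*3 = 3*D²)
-195*k(y(v(1, -1))) = -585*((1 - 1)*(-3 + (1 - 1)))² = -585*(0*(-3 + 0))² = -585*(0*(-3))² = -585*0² = -585*0 = -195*0 = 0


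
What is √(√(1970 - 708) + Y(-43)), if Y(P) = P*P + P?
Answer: √(1806 + √1262) ≈ 42.913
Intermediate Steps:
Y(P) = P + P² (Y(P) = P² + P = P + P²)
√(√(1970 - 708) + Y(-43)) = √(√(1970 - 708) - 43*(1 - 43)) = √(√1262 - 43*(-42)) = √(√1262 + 1806) = √(1806 + √1262)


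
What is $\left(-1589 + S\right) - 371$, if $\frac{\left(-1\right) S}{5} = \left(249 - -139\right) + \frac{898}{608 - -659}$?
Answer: $- \frac{4945790}{1267} \approx -3903.5$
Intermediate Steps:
$S = - \frac{2462470}{1267}$ ($S = - 5 \left(\left(249 - -139\right) + \frac{898}{608 - -659}\right) = - 5 \left(\left(249 + 139\right) + \frac{898}{608 + 659}\right) = - 5 \left(388 + \frac{898}{1267}\right) = \left(-5\right) \frac{492494}{1267} = - \frac{2462470}{1267} \approx -1943.5$)
$\left(-1589 + S\right) - 371 = \left(-1589 - \frac{2462470}{1267}\right) - 371 = - \frac{4475733}{1267} - 371 = - \frac{4945790}{1267}$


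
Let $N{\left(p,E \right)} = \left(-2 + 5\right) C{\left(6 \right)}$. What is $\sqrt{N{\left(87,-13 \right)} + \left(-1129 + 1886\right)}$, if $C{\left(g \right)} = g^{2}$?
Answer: $\sqrt{865} \approx 29.411$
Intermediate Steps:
$N{\left(p,E \right)} = 108$ ($N{\left(p,E \right)} = \left(-2 + 5\right) 6^{2} = 3 \cdot 36 = 108$)
$\sqrt{N{\left(87,-13 \right)} + \left(-1129 + 1886\right)} = \sqrt{108 + \left(-1129 + 1886\right)} = \sqrt{108 + 757} = \sqrt{865}$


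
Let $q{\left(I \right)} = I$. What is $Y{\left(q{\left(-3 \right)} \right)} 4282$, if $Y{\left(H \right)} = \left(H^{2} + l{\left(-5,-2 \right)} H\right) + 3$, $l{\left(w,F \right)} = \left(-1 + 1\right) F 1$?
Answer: $51384$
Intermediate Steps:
$l{\left(w,F \right)} = 0$ ($l{\left(w,F \right)} = 0 F 1 = 0 \cdot 1 = 0$)
$Y{\left(H \right)} = 3 + H^{2}$ ($Y{\left(H \right)} = \left(H^{2} + 0 H\right) + 3 = \left(H^{2} + 0\right) + 3 = H^{2} + 3 = 3 + H^{2}$)
$Y{\left(q{\left(-3 \right)} \right)} 4282 = \left(3 + \left(-3\right)^{2}\right) 4282 = \left(3 + 9\right) 4282 = 12 \cdot 4282 = 51384$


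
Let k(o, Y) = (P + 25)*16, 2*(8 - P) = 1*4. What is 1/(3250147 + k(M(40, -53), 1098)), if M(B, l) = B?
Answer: 1/3250643 ≈ 3.0763e-7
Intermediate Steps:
P = 6 (P = 8 - 4/2 = 8 - 1/2*4 = 8 - 2 = 6)
k(o, Y) = 496 (k(o, Y) = (6 + 25)*16 = 31*16 = 496)
1/(3250147 + k(M(40, -53), 1098)) = 1/(3250147 + 496) = 1/3250643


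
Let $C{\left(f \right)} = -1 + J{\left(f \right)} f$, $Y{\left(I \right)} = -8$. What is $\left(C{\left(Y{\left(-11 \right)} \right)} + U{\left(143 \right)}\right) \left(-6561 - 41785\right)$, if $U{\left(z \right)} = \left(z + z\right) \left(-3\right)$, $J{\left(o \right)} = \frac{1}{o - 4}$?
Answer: $\frac{124490950}{3} \approx 4.1497 \cdot 10^{7}$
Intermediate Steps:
$J{\left(o \right)} = \frac{1}{-4 + o}$
$U{\left(z \right)} = - 6 z$ ($U{\left(z \right)} = 2 z \left(-3\right) = - 6 z$)
$C{\left(f \right)} = -1 + \frac{f}{-4 + f}$
$\left(C{\left(Y{\left(-11 \right)} \right)} + U{\left(143 \right)}\right) \left(-6561 - 41785\right) = \left(\frac{4}{-4 - 8} - 858\right) \left(-6561 - 41785\right) = \left(\frac{4}{-12} - 858\right) \left(-48346\right) = \left(4 \left(- \frac{1}{12}\right) - 858\right) \left(-48346\right) = \left(- \frac{1}{3} - 858\right) \left(-48346\right) = \left(- \frac{2575}{3}\right) \left(-48346\right) = \frac{124490950}{3}$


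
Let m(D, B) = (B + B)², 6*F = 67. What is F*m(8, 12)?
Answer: 6432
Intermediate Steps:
F = 67/6 (F = (⅙)*67 = 67/6 ≈ 11.167)
m(D, B) = 4*B² (m(D, B) = (2*B)² = 4*B²)
F*m(8, 12) = 67*(4*12²)/6 = 67*(4*144)/6 = (67/6)*576 = 6432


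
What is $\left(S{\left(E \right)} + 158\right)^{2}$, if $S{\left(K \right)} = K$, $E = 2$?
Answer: $25600$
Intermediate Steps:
$\left(S{\left(E \right)} + 158\right)^{2} = \left(2 + 158\right)^{2} = 160^{2} = 25600$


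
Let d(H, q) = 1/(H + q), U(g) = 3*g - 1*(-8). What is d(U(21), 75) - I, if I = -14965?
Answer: 2184891/146 ≈ 14965.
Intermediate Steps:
U(g) = 8 + 3*g (U(g) = 3*g + 8 = 8 + 3*g)
d(U(21), 75) - I = 1/((8 + 3*21) + 75) - 1*(-14965) = 1/((8 + 63) + 75) + 14965 = 1/(71 + 75) + 14965 = 1/146 + 14965 = 2184891/146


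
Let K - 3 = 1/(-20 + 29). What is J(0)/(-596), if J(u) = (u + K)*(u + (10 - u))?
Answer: -70/1341 ≈ -0.052200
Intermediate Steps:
K = 28/9 (K = 3 + 1/(-20 + 29) = 3 + 1/9 = 3 + ⅑ = 28/9 ≈ 3.1111)
J(u) = 280/9 + 10*u (J(u) = (u + 28/9)*(u + (10 - u)) = (28/9 + u)*10 = 280/9 + 10*u)
J(0)/(-596) = (280/9 + 10*0)/(-596) = (280/9 + 0)*(-1/596) = (280/9)*(-1/596) = -70/1341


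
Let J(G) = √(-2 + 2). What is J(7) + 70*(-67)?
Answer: -4690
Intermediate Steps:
J(G) = 0 (J(G) = √0 = 0)
J(7) + 70*(-67) = 0 + 70*(-67) = 0 - 4690 = -4690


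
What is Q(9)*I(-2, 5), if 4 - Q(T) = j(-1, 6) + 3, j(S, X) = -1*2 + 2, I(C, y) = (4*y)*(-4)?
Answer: -80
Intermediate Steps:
I(C, y) = -16*y
j(S, X) = 0 (j(S, X) = -2 + 2 = 0)
Q(T) = 1 (Q(T) = 4 - (0 + 3) = 4 - 1*3 = 4 - 3 = 1)
Q(9)*I(-2, 5) = 1*(-16*5) = 1*(-80) = -80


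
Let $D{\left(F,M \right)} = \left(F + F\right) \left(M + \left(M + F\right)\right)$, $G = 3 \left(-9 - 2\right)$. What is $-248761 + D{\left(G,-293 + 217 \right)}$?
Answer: $-236551$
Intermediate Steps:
$G = -33$ ($G = 3 \left(-11\right) = -33$)
$D{\left(F,M \right)} = 2 F \left(F + 2 M\right)$ ($D{\left(F,M \right)} = 2 F \left(M + \left(F + M\right)\right) = 2 F \left(F + 2 M\right)$)
$-248761 + D{\left(G,-293 + 217 \right)} = -248761 + 2 \left(-33\right) \left(-33 + 2 \left(-293 + 217\right)\right) = -248761 + 2 \left(-33\right) \left(-33 + 2 \left(-76\right)\right) = -248761 + 2 \left(-33\right) \left(-33 - 152\right) = -248761 + 2 \left(-33\right) \left(-185\right) = -248761 + 12210 = -236551$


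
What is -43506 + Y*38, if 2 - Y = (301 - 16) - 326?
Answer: -41872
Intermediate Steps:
Y = 43 (Y = 2 - ((301 - 16) - 326) = 2 - (285 - 326) = 2 - 1*(-41) = 2 + 41 = 43)
-43506 + Y*38 = -43506 + 43*38 = -43506 + 1634 = -41872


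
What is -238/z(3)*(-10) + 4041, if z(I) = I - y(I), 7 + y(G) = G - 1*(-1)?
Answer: 13313/3 ≈ 4437.7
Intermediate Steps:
y(G) = -6 + G (y(G) = -7 + (G - 1*(-1)) = -7 + (G + 1) = -7 + (1 + G) = -6 + G)
z(I) = 6 (z(I) = I - (-6 + I) = I + (6 - I) = 6)
-238/z(3)*(-10) + 4041 = -238/6*(-10) + 4041 = -14*17/6*(-10) + 4041 = -119/3*(-10) + 4041 = 1190/3 + 4041 = 13313/3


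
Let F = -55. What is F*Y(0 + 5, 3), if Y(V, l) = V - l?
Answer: -110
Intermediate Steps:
F*Y(0 + 5, 3) = -55*((0 + 5) - 1*3) = -55*(5 - 3) = -55*2 = -110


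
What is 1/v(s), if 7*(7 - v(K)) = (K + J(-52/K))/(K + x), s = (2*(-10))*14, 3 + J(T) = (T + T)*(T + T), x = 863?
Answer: 4999225/35341081 ≈ 0.14146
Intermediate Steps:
J(T) = -3 + 4*T² (J(T) = -3 + (T + T)*(T + T) = -3 + (2*T)*(2*T) = -3 + 4*T²)
s = -280 (s = -20*14 = -280)
v(K) = 7 - (-3 + K + 10816/K²)/(7*(863 + K)) (v(K) = 7 - (K + (-3 + 4*(-52/K)²))/(7*(K + 863)) = 7 - (K + (-3 + 4*(2704/K²)))/(7*(863 + K)) = 7 - (K + (-3 + 10816/K²))/(7*(863 + K)) = 7 - (-3 + K + 10816/K²)/(7*(863 + K)))
1/v(s) = 1/((2/7)*(-5408 + (-280)²*(21145 + 24*(-280)))/((-280)²*(863 - 280))) = 1/((2/7)*(1/78400)*(-5408 + 78400*(21145 - 6720))/583) = 1/((2/7)*(1/78400)*(1/583)*(-5408 + 78400*14425)) = 1/((2/7)*(1/78400)*(1/583)*(-5408 + 1130920000)) = 1/((2/7)*(1/78400)*(1/583)*1130914592) = 1/(35341081/4999225) = 4999225/35341081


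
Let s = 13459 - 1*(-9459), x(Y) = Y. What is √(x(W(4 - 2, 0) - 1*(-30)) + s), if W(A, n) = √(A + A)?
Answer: 15*√102 ≈ 151.49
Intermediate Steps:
W(A, n) = √2*√A (W(A, n) = √(2*A) = √2*√A)
s = 22918 (s = 13459 + 9459 = 22918)
√(x(W(4 - 2, 0) - 1*(-30)) + s) = √((√2*√(4 - 2) - 1*(-30)) + 22918) = √((√2*√2 + 30) + 22918) = √((2 + 30) + 22918) = √(32 + 22918) = √22950 = 15*√102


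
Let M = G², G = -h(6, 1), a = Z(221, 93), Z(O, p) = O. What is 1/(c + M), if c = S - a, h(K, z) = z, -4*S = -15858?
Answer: 2/7489 ≈ 0.00026706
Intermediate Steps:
S = 7929/2 (S = -¼*(-15858) = 7929/2 ≈ 3964.5)
a = 221
c = 7487/2 (c = 7929/2 - 1*221 = 7929/2 - 221 = 7487/2 ≈ 3743.5)
G = -1 (G = -1*1 = -1)
M = 1 (M = (-1)² = 1)
1/(c + M) = 1/(7487/2 + 1) = 1/(7489/2) = 2/7489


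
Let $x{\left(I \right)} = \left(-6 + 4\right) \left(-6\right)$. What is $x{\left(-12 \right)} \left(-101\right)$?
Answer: $-1212$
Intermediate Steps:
$x{\left(I \right)} = 12$ ($x{\left(I \right)} = \left(-2\right) \left(-6\right) = 12$)
$x{\left(-12 \right)} \left(-101\right) = 12 \left(-101\right) = -1212$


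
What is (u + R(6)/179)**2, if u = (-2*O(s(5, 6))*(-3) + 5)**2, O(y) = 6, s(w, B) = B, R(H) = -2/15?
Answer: 20371528791289/7209225 ≈ 2.8258e+6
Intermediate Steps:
R(H) = -2/15 (R(H) = -2*1/15 = -2/15)
u = 1681 (u = (-2*6*(-3) + 5)**2 = (-12*(-3) + 5)**2 = (36 + 5)**2 = 41**2 = 1681)
(u + R(6)/179)**2 = (1681 - 2/15/179)**2 = (1681 - 2/15*1/179)**2 = (1681 - 2/2685)**2 = (4513483/2685)**2 = 20371528791289/7209225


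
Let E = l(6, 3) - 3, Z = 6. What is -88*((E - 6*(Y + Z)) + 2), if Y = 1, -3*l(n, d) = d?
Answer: 3872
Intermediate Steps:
l(n, d) = -d/3
E = -4 (E = -⅓*3 - 3 = -1 - 3 = -4)
-88*((E - 6*(Y + Z)) + 2) = -88*((-4 - 6*(1 + 6)) + 2) = -88*((-4 - 6*7) + 2) = -88*((-4 - 3*14) + 2) = -88*((-4 - 42) + 2) = -88*(-46 + 2) = -88*(-44) = 3872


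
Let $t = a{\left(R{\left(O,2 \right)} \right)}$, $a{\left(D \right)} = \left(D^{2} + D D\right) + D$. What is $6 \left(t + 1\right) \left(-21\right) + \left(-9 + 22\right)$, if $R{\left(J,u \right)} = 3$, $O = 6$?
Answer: $-2759$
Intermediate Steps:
$a{\left(D \right)} = D + 2 D^{2}$ ($a{\left(D \right)} = \left(D^{2} + D^{2}\right) + D = 2 D^{2} + D = D + 2 D^{2}$)
$t = 21$ ($t = 3 \left(1 + 2 \cdot 3\right) = 3 \left(1 + 6\right) = 3 \cdot 7 = 21$)
$6 \left(t + 1\right) \left(-21\right) + \left(-9 + 22\right) = 6 \left(21 + 1\right) \left(-21\right) + \left(-9 + 22\right) = 6 \cdot 22 \left(-21\right) + 13 = 132 \left(-21\right) + 13 = -2772 + 13 = -2759$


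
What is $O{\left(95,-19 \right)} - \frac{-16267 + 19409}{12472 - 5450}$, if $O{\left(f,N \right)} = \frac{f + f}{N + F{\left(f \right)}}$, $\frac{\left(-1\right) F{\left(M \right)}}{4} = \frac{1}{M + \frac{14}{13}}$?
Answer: $- \frac{870558503}{83502113} \approx -10.426$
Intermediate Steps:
$F{\left(M \right)} = - \frac{4}{\frac{14}{13} + M}$ ($F{\left(M \right)} = - \frac{4}{M + \frac{14}{13}} = - \frac{4}{\frac{14}{13} + M}$)
$O{\left(f,N \right)} = \frac{2 f}{N - \frac{52}{14 + 13 f}}$ ($O{\left(f,N \right)} = \frac{f + f}{N - \frac{52}{14 + 13 f}} = \frac{2 f}{N - \frac{52}{14 + 13 f}}$)
$O{\left(95,-19 \right)} - \frac{-16267 + 19409}{12472 - 5450} = 2 \cdot 95 \frac{1}{-52 - 19 \left(14 + 13 \cdot 95\right)} \left(14 + 13 \cdot 95\right) - \frac{-16267 + 19409}{12472 - 5450} = 2 \cdot 95 \frac{1}{-52 - 19 \left(14 + 1235\right)} \left(14 + 1235\right) - \frac{3142}{7022} = 2 \cdot 95 \frac{1}{-52 - 23731} \cdot 1249 - 3142 \cdot \frac{1}{7022} = 2 \cdot 95 \frac{1}{-52 - 23731} \cdot 1249 - \frac{1571}{3511} = 2 \cdot 95 \frac{1}{-23783} \cdot 1249 - \frac{1571}{3511} = 2 \cdot 95 \left(- \frac{1}{23783}\right) 1249 - \frac{1571}{3511} = - \frac{237310}{23783} - \frac{1571}{3511} = - \frac{870558503}{83502113}$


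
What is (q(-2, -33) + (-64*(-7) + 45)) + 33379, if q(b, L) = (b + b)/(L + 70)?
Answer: 1253260/37 ≈ 33872.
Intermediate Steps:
q(b, L) = 2*b/(70 + L) (q(b, L) = (2*b)/(70 + L) = 2*b/(70 + L))
(q(-2, -33) + (-64*(-7) + 45)) + 33379 = (2*(-2)/(70 - 33) + (-64*(-7) + 45)) + 33379 = (2*(-2)/37 + (448 + 45)) + 33379 = (2*(-2)*(1/37) + 493) + 33379 = (-4/37 + 493) + 33379 = 18237/37 + 33379 = 1253260/37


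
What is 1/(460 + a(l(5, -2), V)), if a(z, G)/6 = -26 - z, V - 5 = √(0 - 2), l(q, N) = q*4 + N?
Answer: 1/196 ≈ 0.0051020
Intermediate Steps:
l(q, N) = N + 4*q (l(q, N) = 4*q + N = N + 4*q)
V = 5 + I*√2 (V = 5 + √(0 - 2) = 5 + √(-2) = 5 + I*√2 ≈ 5.0 + 1.4142*I)
a(z, G) = -156 - 6*z (a(z, G) = 6*(-26 - z) = -156 - 6*z)
1/(460 + a(l(5, -2), V)) = 1/(460 + (-156 - 6*(-2 + 4*5))) = 1/(460 + (-156 - 6*(-2 + 20))) = 1/(460 + (-156 - 6*18)) = 1/(460 + (-156 - 108)) = 1/(460 - 264) = 1/196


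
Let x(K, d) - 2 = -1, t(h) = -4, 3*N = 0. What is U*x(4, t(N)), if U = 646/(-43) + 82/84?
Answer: -25369/1806 ≈ -14.047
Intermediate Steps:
N = 0 (N = (⅓)*0 = 0)
x(K, d) = 1 (x(K, d) = 2 - 1 = 1)
U = -25369/1806 (U = 646*(-1/43) + 82*(1/84) = -646/43 + 41/42 = -25369/1806 ≈ -14.047)
U*x(4, t(N)) = -25369/1806*1 = -25369/1806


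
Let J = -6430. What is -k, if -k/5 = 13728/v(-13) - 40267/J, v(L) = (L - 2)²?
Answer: 6488741/19290 ≈ 336.38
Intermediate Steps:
v(L) = (-2 + L)²
k = -6488741/19290 (k = -5*(13728/((-2 - 13)²) - 40267/(-6430)) = -5*(13728/((-15)²) - 40267*(-1/6430)) = -5*(13728/225 + 40267/6430) = -5*(13728*(1/225) + 40267/6430) = -5*(4576/75 + 40267/6430) = -5*6488741/96450 = -6488741/19290 ≈ -336.38)
-k = -1*(-6488741/19290) = 6488741/19290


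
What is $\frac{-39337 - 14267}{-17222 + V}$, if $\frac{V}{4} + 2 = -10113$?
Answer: $\frac{26802}{28841} \approx 0.9293$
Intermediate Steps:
$V = -40460$ ($V = -8 + 4 \left(-10113\right) = -8 - 40452 = -40460$)
$\frac{-39337 - 14267}{-17222 + V} = \frac{-39337 - 14267}{-17222 - 40460} = - \frac{53604}{-57682} = \left(-53604\right) \left(- \frac{1}{57682}\right) = \frac{26802}{28841}$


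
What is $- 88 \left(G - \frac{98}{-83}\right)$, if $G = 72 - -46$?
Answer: $- \frac{870496}{83} \approx -10488.0$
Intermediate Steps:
$G = 118$ ($G = 72 + 46 = 118$)
$- 88 \left(G - \frac{98}{-83}\right) = - 88 \left(118 - \frac{98}{-83}\right) = - 88 \left(118 - - \frac{98}{83}\right) = - 88 \left(118 + \frac{98}{83}\right) = \left(-88\right) \frac{9892}{83} = - \frac{870496}{83}$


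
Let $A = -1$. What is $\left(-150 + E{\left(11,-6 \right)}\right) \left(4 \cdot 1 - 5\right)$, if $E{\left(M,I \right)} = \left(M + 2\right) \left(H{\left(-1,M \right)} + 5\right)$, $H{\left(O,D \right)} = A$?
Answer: $98$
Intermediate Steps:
$H{\left(O,D \right)} = -1$
$E{\left(M,I \right)} = 8 + 4 M$ ($E{\left(M,I \right)} = \left(M + 2\right) \left(-1 + 5\right) = \left(2 + M\right) 4 = 8 + 4 M$)
$\left(-150 + E{\left(11,-6 \right)}\right) \left(4 \cdot 1 - 5\right) = \left(-150 + \left(8 + 4 \cdot 11\right)\right) \left(4 \cdot 1 - 5\right) = \left(-150 + \left(8 + 44\right)\right) \left(4 - 5\right) = \left(-150 + 52\right) \left(-1\right) = \left(-98\right) \left(-1\right) = 98$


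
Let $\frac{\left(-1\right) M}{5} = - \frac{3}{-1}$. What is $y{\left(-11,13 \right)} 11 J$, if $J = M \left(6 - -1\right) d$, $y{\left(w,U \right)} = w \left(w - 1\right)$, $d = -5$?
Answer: $762300$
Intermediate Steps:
$M = -15$ ($M = - 5 \left(- \frac{3}{-1}\right) = - 5 \left(\left(-3\right) \left(-1\right)\right) = \left(-5\right) 3 = -15$)
$y{\left(w,U \right)} = w \left(-1 + w\right)$
$J = 525$ ($J = - 15 \left(6 - -1\right) \left(-5\right) = - 15 \left(6 + 1\right) \left(-5\right) = \left(-15\right) 7 \left(-5\right) = \left(-105\right) \left(-5\right) = 525$)
$y{\left(-11,13 \right)} 11 J = - 11 \left(-1 - 11\right) 11 \cdot 525 = \left(-11\right) \left(-12\right) 11 \cdot 525 = 132 \cdot 11 \cdot 525 = 1452 \cdot 525 = 762300$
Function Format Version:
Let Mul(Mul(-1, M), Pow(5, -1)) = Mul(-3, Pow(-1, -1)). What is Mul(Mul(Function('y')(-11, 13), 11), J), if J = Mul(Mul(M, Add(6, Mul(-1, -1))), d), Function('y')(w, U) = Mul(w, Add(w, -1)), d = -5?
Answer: 762300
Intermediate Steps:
M = -15 (M = Mul(-5, Mul(-3, Pow(-1, -1))) = Mul(-5, Mul(-3, -1)) = Mul(-5, 3) = -15)
Function('y')(w, U) = Mul(w, Add(-1, w))
J = 525 (J = Mul(Mul(-15, Add(6, Mul(-1, -1))), -5) = Mul(Mul(-15, Add(6, 1)), -5) = Mul(Mul(-15, 7), -5) = Mul(-105, -5) = 525)
Mul(Mul(Function('y')(-11, 13), 11), J) = Mul(Mul(Mul(-11, Add(-1, -11)), 11), 525) = Mul(Mul(Mul(-11, -12), 11), 525) = Mul(Mul(132, 11), 525) = Mul(1452, 525) = 762300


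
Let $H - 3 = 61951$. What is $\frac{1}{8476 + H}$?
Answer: $\frac{1}{70430} \approx 1.4198 \cdot 10^{-5}$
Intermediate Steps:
$H = 61954$ ($H = 3 + 61951 = 61954$)
$\frac{1}{8476 + H} = \frac{1}{8476 + 61954} = \frac{1}{70430}$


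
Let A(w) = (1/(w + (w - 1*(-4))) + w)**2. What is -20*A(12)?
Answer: -567845/196 ≈ -2897.2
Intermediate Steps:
A(w) = (w + 1/(4 + 2*w))**2 (A(w) = (1/(w + (w + 4)) + w)**2 = (1/(w + (4 + w)) + w)**2 = (1/(4 + 2*w) + w)**2 = (w + 1/(4 + 2*w))**2)
-20*A(12) = -5*(1 + 2*12**2 + 4*12)**2/(2 + 12)**2 = -5*(1 + 2*144 + 48)**2/14**2 = -5*(1 + 288 + 48)**2/196 = -5*337**2/196 = -5*113569/196 = -20*113569/784 = -567845/196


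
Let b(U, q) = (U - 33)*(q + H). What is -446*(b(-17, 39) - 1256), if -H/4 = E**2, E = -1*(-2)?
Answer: 1073076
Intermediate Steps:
E = 2
H = -16 (H = -4*2**2 = -4*4 = -16)
b(U, q) = (-33 + U)*(-16 + q) (b(U, q) = (U - 33)*(q - 16) = (-33 + U)*(-16 + q))
-446*(b(-17, 39) - 1256) = -446*((528 - 33*39 - 16*(-17) - 17*39) - 1256) = -446*((528 - 1287 + 272 - 663) - 1256) = -446*(-1150 - 1256) = -446*(-2406) = 1073076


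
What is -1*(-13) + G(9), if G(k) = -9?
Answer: 4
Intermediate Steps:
-1*(-13) + G(9) = -1*(-13) - 9 = 13 - 9 = 4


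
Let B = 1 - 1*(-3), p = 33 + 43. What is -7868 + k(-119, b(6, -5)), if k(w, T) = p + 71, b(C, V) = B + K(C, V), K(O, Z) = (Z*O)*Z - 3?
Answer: -7721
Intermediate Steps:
p = 76
B = 4 (B = 1 + 3 = 4)
K(O, Z) = -3 + O*Z**2 (K(O, Z) = (O*Z)*Z - 3 = O*Z**2 - 3 = -3 + O*Z**2)
b(C, V) = 1 + C*V**2 (b(C, V) = 4 + (-3 + C*V**2) = 1 + C*V**2)
k(w, T) = 147 (k(w, T) = 76 + 71 = 147)
-7868 + k(-119, b(6, -5)) = -7868 + 147 = -7721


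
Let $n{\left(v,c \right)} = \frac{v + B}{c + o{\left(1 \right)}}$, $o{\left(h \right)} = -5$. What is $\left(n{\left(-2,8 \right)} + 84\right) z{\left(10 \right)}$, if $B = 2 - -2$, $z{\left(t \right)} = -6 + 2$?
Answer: $- \frac{1016}{3} \approx -338.67$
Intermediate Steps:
$z{\left(t \right)} = -4$
$B = 4$ ($B = 2 + 2 = 4$)
$n{\left(v,c \right)} = \frac{4 + v}{-5 + c}$ ($n{\left(v,c \right)} = \frac{v + 4}{c - 5} = \frac{4 + v}{-5 + c}$)
$\left(n{\left(-2,8 \right)} + 84\right) z{\left(10 \right)} = \left(\frac{4 - 2}{-5 + 8} + 84\right) \left(-4\right) = \left(\frac{1}{3} \cdot 2 + 84\right) \left(-4\right) = \left(\frac{2}{3} + 84\right) \left(-4\right) = \frac{254}{3} \left(-4\right) = - \frac{1016}{3}$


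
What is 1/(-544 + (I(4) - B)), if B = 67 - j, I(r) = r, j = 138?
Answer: -1/469 ≈ -0.0021322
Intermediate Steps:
B = -71 (B = 67 - 1*138 = 67 - 138 = -71)
1/(-544 + (I(4) - B)) = 1/(-544 + (4 - 1*(-71))) = 1/(-544 + (4 + 71)) = 1/(-544 + 75) = 1/(-469) = -1/469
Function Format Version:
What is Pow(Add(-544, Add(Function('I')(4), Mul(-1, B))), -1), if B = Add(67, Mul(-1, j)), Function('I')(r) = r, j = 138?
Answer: Rational(-1, 469) ≈ -0.0021322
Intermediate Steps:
B = -71 (B = Add(67, Mul(-1, 138)) = Add(67, -138) = -71)
Pow(Add(-544, Add(Function('I')(4), Mul(-1, B))), -1) = Pow(Add(-544, Add(4, Mul(-1, -71))), -1) = Pow(Add(-544, Add(4, 71)), -1) = Pow(Add(-544, 75), -1) = Pow(-469, -1) = Rational(-1, 469)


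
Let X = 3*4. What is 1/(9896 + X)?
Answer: 1/9908 ≈ 0.00010093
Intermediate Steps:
X = 12
1/(9896 + X) = 1/(9896 + 12) = 1/9908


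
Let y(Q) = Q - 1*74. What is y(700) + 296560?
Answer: 297186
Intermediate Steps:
y(Q) = -74 + Q (y(Q) = Q - 74 = -74 + Q)
y(700) + 296560 = (-74 + 700) + 296560 = 626 + 296560 = 297186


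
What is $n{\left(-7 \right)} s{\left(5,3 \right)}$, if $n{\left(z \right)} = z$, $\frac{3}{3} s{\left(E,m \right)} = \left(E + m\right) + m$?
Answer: $-77$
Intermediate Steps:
$s{\left(E,m \right)} = E + 2 m$ ($s{\left(E,m \right)} = \left(E + m\right) + m = E + 2 m$)
$n{\left(-7 \right)} s{\left(5,3 \right)} = - 7 \left(5 + 2 \cdot 3\right) = - 7 \left(5 + 6\right) = \left(-7\right) 11 = -77$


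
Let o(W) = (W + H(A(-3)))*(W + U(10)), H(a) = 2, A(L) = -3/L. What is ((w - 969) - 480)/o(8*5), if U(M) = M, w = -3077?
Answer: -2263/1050 ≈ -2.1552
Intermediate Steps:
o(W) = (2 + W)*(10 + W) (o(W) = (W + 2)*(W + 10) = (2 + W)*(10 + W))
((w - 969) - 480)/o(8*5) = ((-3077 - 969) - 480)/(20 + (8*5)**2 + 12*(8*5)) = (-4046 - 480)/(20 + 40**2 + 12*40) = -4526/(20 + 1600 + 480) = -4526/2100 = -4526*1/2100 = -2263/1050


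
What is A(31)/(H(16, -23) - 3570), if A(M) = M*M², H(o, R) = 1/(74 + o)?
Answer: -2681190/321299 ≈ -8.3448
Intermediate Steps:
A(M) = M³
A(31)/(H(16, -23) - 3570) = 31³/(1/(74 + 16) - 3570) = 29791/(1/90 - 3570) = 29791/(-321299/90) = -90/321299*29791 = -2681190/321299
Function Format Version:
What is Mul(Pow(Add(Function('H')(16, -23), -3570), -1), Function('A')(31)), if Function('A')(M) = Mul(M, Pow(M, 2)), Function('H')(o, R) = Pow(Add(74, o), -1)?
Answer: Rational(-2681190, 321299) ≈ -8.3448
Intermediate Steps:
Function('A')(M) = Pow(M, 3)
Mul(Pow(Add(Function('H')(16, -23), -3570), -1), Function('A')(31)) = Mul(Pow(Add(Pow(Add(74, 16), -1), -3570), -1), Pow(31, 3)) = Mul(Pow(Add(Pow(90, -1), -3570), -1), 29791) = Mul(Pow(Add(Rational(1, 90), -3570), -1), 29791) = Mul(Pow(Rational(-321299, 90), -1), 29791) = Mul(Rational(-90, 321299), 29791) = Rational(-2681190, 321299)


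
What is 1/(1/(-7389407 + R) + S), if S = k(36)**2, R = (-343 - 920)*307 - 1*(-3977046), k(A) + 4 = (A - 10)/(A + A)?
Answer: 2462466096/32606774563 ≈ 0.075520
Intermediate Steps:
k(A) = -4 + (-10 + A)/(2*A) (k(A) = -4 + (A - 10)/(A + A) = -4 + (-10 + A)/((2*A)) = -4 + (-10 + A)*(1/(2*A)) = -4 + (-10 + A)/(2*A))
R = 3589305 (R = -1263*307 + 3977046 = -387741 + 3977046 = 3589305)
S = 17161/1296 (S = (-7/2 - 5/36)**2 = (-131/36)**2 = 17161/1296 ≈ 13.242)
1/(1/(-7389407 + R) + S) = 1/(1/(-7389407 + 3589305) + 17161/1296) = 1/(1/(-3800102) + 17161/1296) = 1/(-1/3800102 + 17161/1296) = 1/(32606774563/2462466096) = 2462466096/32606774563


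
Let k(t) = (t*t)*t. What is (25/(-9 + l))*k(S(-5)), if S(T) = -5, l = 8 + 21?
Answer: -625/4 ≈ -156.25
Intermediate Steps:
l = 29
k(t) = t**3 (k(t) = t**2*t = t**3)
(25/(-9 + l))*k(S(-5)) = (25/(-9 + 29))*(-5)**3 = (25/20)*(-125) = (25*(1/20))*(-125) = (5/4)*(-125) = -625/4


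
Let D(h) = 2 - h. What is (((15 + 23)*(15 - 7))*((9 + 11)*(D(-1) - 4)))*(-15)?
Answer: 91200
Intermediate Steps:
(((15 + 23)*(15 - 7))*((9 + 11)*(D(-1) - 4)))*(-15) = (((15 + 23)*(15 - 7))*((9 + 11)*((2 - 1*(-1)) - 4)))*(-15) = ((38*8)*(20*((2 + 1) - 4)))*(-15) = (304*(20*(3 - 4)))*(-15) = (304*(20*(-1)))*(-15) = (304*(-20))*(-15) = -6080*(-15) = 91200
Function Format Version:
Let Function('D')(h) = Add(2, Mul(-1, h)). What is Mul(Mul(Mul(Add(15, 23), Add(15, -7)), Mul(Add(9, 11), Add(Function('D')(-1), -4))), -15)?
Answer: 91200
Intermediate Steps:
Mul(Mul(Mul(Add(15, 23), Add(15, -7)), Mul(Add(9, 11), Add(Function('D')(-1), -4))), -15) = Mul(Mul(Mul(Add(15, 23), Add(15, -7)), Mul(Add(9, 11), Add(Add(2, Mul(-1, -1)), -4))), -15) = Mul(Mul(Mul(38, 8), Mul(20, Add(Add(2, 1), -4))), -15) = Mul(Mul(304, Mul(20, Add(3, -4))), -15) = Mul(Mul(304, Mul(20, -1)), -15) = Mul(Mul(304, -20), -15) = Mul(-6080, -15) = 91200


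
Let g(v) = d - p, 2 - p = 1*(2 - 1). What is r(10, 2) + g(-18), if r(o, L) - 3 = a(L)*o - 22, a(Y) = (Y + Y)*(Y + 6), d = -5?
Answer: 295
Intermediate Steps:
a(Y) = 2*Y*(6 + Y) (a(Y) = (2*Y)*(6 + Y) = 2*Y*(6 + Y))
r(o, L) = -19 + 2*L*o*(6 + L) (r(o, L) = 3 + ((2*L*(6 + L))*o - 22) = 3 + (2*L*o*(6 + L) - 22) = 3 + (-22 + 2*L*o*(6 + L)) = -19 + 2*L*o*(6 + L))
p = 1 (p = 2 - (2 - 1) = 2 - 1 = 1)
g(v) = -6 (g(v) = -5 - 1*1 = -5 - 1 = -6)
r(10, 2) + g(-18) = (-19 + 2*2*10*(6 + 2)) - 6 = (-19 + 2*2*10*8) - 6 = (-19 + 320) - 6 = 301 - 6 = 295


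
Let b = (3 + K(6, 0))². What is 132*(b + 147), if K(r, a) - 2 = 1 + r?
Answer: 38412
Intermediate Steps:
K(r, a) = 3 + r (K(r, a) = 2 + (1 + r) = 3 + r)
b = 144 (b = (3 + (3 + 6))² = (3 + 9)² = 12² = 144)
132*(b + 147) = 132*(144 + 147) = 132*291 = 38412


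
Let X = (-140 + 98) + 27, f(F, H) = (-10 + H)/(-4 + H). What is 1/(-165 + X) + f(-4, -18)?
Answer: 2509/1980 ≈ 1.2672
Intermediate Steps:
f(F, H) = (-10 + H)/(-4 + H)
X = -15 (X = -42 + 27 = -15)
1/(-165 + X) + f(-4, -18) = 1/(-165 - 15) + (-10 - 18)/(-4 - 18) = 1/(-180) - 28/(-22) = -1/180 - 1/22*(-28) = -1/180 + 14/11 = 2509/1980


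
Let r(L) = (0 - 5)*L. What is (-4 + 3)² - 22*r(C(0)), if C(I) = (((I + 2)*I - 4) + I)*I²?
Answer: 1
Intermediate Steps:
C(I) = I²*(-4 + I + I*(2 + I)) (C(I) = (((2 + I)*I - 4) + I)*I² = ((I*(2 + I) - 4) + I)*I² = ((-4 + I*(2 + I)) + I)*I² = (-4 + I + I*(2 + I))*I² = I²*(-4 + I + I*(2 + I)))
r(L) = -5*L
(-4 + 3)² - 22*r(C(0)) = (-4 + 3)² - (-110)*0²*(-4 + 0² + 3*0) = (-1)² - (-110)*0*(-4 + 0 + 0) = 1 - (-110)*0*(-4) = 1 - (-110)*0 = 1 - 22*0 = 1 + 0 = 1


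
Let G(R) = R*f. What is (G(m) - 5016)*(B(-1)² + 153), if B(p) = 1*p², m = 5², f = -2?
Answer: -780164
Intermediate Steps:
m = 25
G(R) = -2*R (G(R) = R*(-2) = -2*R)
B(p) = p²
(G(m) - 5016)*(B(-1)² + 153) = (-2*25 - 5016)*(((-1)²)² + 153) = (-50 - 5016)*(1² + 153) = -5066*(1 + 153) = -5066*154 = -780164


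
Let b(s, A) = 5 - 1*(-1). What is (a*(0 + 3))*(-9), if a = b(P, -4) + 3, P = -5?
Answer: -243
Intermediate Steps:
b(s, A) = 6 (b(s, A) = 5 + 1 = 6)
a = 9 (a = 6 + 3 = 9)
(a*(0 + 3))*(-9) = (9*(0 + 3))*(-9) = (9*3)*(-9) = 27*(-9) = -243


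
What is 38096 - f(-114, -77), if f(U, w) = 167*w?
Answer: 50955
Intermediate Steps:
38096 - f(-114, -77) = 38096 - 167*(-77) = 38096 - 1*(-12859) = 38096 + 12859 = 50955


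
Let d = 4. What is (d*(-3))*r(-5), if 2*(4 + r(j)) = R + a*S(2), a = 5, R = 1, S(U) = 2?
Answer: -18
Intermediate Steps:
r(j) = 3/2 (r(j) = -4 + (1 + 5*2)/2 = -4 + (1 + 10)/2 = -4 + (½)*11 = -4 + 11/2 = 3/2)
(d*(-3))*r(-5) = (4*(-3))*(3/2) = -12*3/2 = -18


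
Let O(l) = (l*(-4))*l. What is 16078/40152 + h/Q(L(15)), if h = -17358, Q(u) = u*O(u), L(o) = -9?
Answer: -9028819/1626156 ≈ -5.5522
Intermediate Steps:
O(l) = -4*l**2 (O(l) = (-4*l)*l = -4*l**2)
Q(u) = -4*u**3 (Q(u) = u*(-4*u**2) = -4*u**3)
16078/40152 + h/Q(L(15)) = 16078/40152 - 17358/((-4*(-9)**3)) = 16078*(1/40152) - 17358/((-4*(-729))) = 8039/20076 - 17358/2916 = 8039/20076 - 17358*1/2916 = 8039/20076 - 2893/486 = -9028819/1626156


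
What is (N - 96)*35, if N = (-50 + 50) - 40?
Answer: -4760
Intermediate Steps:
N = -40 (N = 0 - 40 = -40)
(N - 96)*35 = (-40 - 96)*35 = -136*35 = -4760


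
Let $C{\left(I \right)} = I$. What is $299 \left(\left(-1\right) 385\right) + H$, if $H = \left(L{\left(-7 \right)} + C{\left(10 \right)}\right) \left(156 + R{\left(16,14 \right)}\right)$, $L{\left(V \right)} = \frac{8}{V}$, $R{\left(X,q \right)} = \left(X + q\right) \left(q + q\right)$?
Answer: $- \frac{744053}{7} \approx -1.0629 \cdot 10^{5}$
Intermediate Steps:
$R{\left(X,q \right)} = 2 q \left(X + q\right)$ ($R{\left(X,q \right)} = \left(X + q\right) 2 q = 2 q \left(X + q\right)$)
$H = \frac{61752}{7}$ ($H = \left(\frac{8}{-7} + 10\right) \left(156 + 2 \cdot 14 \left(16 + 14\right)\right) = \left(8 \left(- \frac{1}{7}\right) + 10\right) \left(156 + 2 \cdot 14 \cdot 30\right) = \left(- \frac{8}{7} + 10\right) \left(156 + 840\right) = \frac{62}{7} \cdot 996 = \frac{61752}{7} \approx 8821.7$)
$299 \left(\left(-1\right) 385\right) + H = 299 \left(\left(-1\right) 385\right) + \frac{61752}{7} = 299 \left(-385\right) + \frac{61752}{7} = -115115 + \frac{61752}{7} = - \frac{744053}{7}$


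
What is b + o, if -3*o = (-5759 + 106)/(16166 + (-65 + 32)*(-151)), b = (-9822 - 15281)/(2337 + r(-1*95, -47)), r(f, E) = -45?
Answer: -526584455/48473508 ≈ -10.863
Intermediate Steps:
b = -25103/2292 (b = (-9822 - 15281)/(2337 - 45) = -25103/2292 ≈ -10.952)
o = 5653/63447 (o = -(-5759 + 106)/(3*(16166 + (-65 + 32)*(-151))) = -(-5653)/(3*(16166 - 33*(-151))) = -(-5653)/(3*(16166 + 4983)) = -(-5653)/(3*21149) = -⅓*(-5653/21149) = 5653/63447 ≈ 0.089098)
b + o = -25103/2292 + 5653/63447 = -526584455/48473508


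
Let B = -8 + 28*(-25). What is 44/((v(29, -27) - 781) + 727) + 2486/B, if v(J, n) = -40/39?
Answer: -1637471/379842 ≈ -4.3109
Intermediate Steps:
v(J, n) = -40/39 (v(J, n) = -40*1/39 = -40/39)
B = -708 (B = -8 - 700 = -708)
44/((v(29, -27) - 781) + 727) + 2486/B = 44/((-40/39 - 781) + 727) + 2486/(-708) = 44/(-30499/39 + 727) + 2486*(-1/708) = 44/(-2146/39) - 1243/354 = 44*(-39/2146) - 1243/354 = -858/1073 - 1243/354 = -1637471/379842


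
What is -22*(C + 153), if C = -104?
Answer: -1078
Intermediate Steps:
-22*(C + 153) = -22*(-104 + 153) = -22*49 = -1078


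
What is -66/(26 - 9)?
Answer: -66/17 ≈ -3.8824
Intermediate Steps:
-66/(26 - 9) = -66/17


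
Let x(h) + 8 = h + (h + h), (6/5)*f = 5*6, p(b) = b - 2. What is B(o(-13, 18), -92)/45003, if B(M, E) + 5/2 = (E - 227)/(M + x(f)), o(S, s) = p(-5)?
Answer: -67/385740 ≈ -0.00017369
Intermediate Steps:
p(b) = -2 + b
o(S, s) = -7 (o(S, s) = -2 - 5 = -7)
f = 25 (f = 5*(5*6)/6 = (5/6)*30 = 25)
x(h) = -8 + 3*h (x(h) = -8 + (h + (h + h)) = -8 + (h + 2*h) = -8 + 3*h)
B(M, E) = -5/2 + (-227 + E)/(67 + M) (B(M, E) = -5/2 + (E - 227)/(M + (-8 + 3*25)) = -5/2 + (-227 + E)/(M + (-8 + 75)) = -5/2 + (-227 + E)/(M + 67) = -5/2 + (-227 + E)/(67 + M))
B(o(-13, 18), -92)/45003 = ((-789 - 5*(-7) + 2*(-92))/(2*(67 - 7)))/45003 = ((1/2)*(-789 + 35 - 184)/60)*(1/45003) = ((1/2)*(1/60)*(-938))*(1/45003) = -469/60*1/45003 = -67/385740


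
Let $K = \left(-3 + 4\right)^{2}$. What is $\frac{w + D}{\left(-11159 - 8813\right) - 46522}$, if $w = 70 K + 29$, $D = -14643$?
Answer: $\frac{7272}{33247} \approx 0.21873$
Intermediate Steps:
$K = 1$ ($K = 1^{2} = 1$)
$w = 99$ ($w = 70 \cdot 1 + 29 = 70 + 29 = 99$)
$\frac{w + D}{\left(-11159 - 8813\right) - 46522} = \frac{99 - 14643}{\left(-11159 - 8813\right) - 46522} = - \frac{14544}{-19972 - 46522} = - \frac{14544}{-66494} = \left(-14544\right) \left(- \frac{1}{66494}\right) = \frac{7272}{33247}$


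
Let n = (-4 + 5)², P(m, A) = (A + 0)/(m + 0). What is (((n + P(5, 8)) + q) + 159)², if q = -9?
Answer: 582169/25 ≈ 23287.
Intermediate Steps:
P(m, A) = A/m
n = 1 (n = 1² = 1)
(((n + P(5, 8)) + q) + 159)² = (((1 + 8/5) - 9) + 159)² = ((13/5 - 9) + 159)² = (-32/5 + 159)² = (763/5)² = 582169/25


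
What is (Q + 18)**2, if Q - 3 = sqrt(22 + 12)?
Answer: (21 + sqrt(34))**2 ≈ 719.90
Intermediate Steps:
Q = 3 + sqrt(34) (Q = 3 + sqrt(22 + 12) = 3 + sqrt(34) ≈ 8.8309)
(Q + 18)**2 = ((3 + sqrt(34)) + 18)**2 = (21 + sqrt(34))**2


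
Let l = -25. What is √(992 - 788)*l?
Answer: -50*√51 ≈ -357.07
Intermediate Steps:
√(992 - 788)*l = √(992 - 788)*(-25) = √204*(-25) = (2*√51)*(-25) = -50*√51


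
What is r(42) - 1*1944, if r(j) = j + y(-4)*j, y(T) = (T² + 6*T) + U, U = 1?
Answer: -2196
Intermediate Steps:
y(T) = 1 + T² + 6*T (y(T) = (T² + 6*T) + 1 = 1 + T² + 6*T)
r(j) = -6*j (r(j) = j + (1 + (-4)² + 6*(-4))*j = j + (1 + 16 - 24)*j = j - 7*j = -6*j)
r(42) - 1*1944 = -6*42 - 1*1944 = -252 - 1944 = -2196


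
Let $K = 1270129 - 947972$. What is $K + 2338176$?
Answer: $2660333$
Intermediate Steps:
$K = 322157$
$K + 2338176 = 322157 + 2338176 = 2660333$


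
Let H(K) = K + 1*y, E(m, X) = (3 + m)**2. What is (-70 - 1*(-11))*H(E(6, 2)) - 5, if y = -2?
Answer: -4666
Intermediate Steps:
H(K) = -2 + K (H(K) = K + 1*(-2) = K - 2 = -2 + K)
(-70 - 1*(-11))*H(E(6, 2)) - 5 = (-70 - 1*(-11))*(-2 + (3 + 6)**2) - 5 = (-70 + 11)*(-2 + 9**2) - 5 = -59*(-2 + 81) - 5 = -59*79 - 5 = -4661 - 5 = -4666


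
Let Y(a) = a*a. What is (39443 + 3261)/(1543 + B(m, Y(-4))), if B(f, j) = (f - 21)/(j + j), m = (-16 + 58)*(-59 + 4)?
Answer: 1366528/47045 ≈ 29.047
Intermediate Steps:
Y(a) = a**2
m = -2310 (m = 42*(-55) = -2310)
B(f, j) = (-21 + f)/(2*j) (B(f, j) = (-21 + f)/((2*j)) = (-21 + f)*(1/(2*j)) = (-21 + f)/(2*j))
(39443 + 3261)/(1543 + B(m, Y(-4))) = (39443 + 3261)/(1543 + (-21 - 2310)/(2*((-4)**2))) = 42704/(1543 + (1/2)*(-2331)/16) = 42704/(1543 + (1/2)*(1/16)*(-2331)) = 42704/(1543 - 2331/32) = 42704/(47045/32) = 42704*(32/47045) = 1366528/47045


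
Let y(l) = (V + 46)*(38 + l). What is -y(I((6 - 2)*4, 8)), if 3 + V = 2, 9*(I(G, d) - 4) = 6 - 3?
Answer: -1905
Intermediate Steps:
I(G, d) = 13/3 (I(G, d) = 4 + (6 - 3)/9 = 4 + (⅑)*3 = 4 + ⅓ = 13/3)
V = -1 (V = -3 + 2 = -1)
y(l) = 1710 + 45*l (y(l) = (-1 + 46)*(38 + l) = 45*(38 + l) = 1710 + 45*l)
-y(I((6 - 2)*4, 8)) = -(1710 + 45*(13/3)) = -(1710 + 195) = -1*1905 = -1905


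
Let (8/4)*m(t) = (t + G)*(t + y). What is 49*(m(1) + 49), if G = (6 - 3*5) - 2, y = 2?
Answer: 1666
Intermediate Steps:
G = -11 (G = (6 - 15) - 2 = -9 - 2 = -11)
m(t) = (-11 + t)*(2 + t)/2 (m(t) = ((t - 11)*(t + 2))/2 = ((-11 + t)*(2 + t))/2 = (-11 + t)*(2 + t)/2)
49*(m(1) + 49) = 49*((-11 + (½)*1² - 9/2*1) + 49) = 49*((-11 + (½)*1 - 9/2) + 49) = 49*((-11 + ½ - 9/2) + 49) = 49*(-15 + 49) = 49*34 = 1666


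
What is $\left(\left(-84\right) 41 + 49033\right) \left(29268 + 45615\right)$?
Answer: $3413841087$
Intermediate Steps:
$\left(\left(-84\right) 41 + 49033\right) \left(29268 + 45615\right) = \left(-3444 + 49033\right) 74883 = 45589 \cdot 74883 = 3413841087$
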